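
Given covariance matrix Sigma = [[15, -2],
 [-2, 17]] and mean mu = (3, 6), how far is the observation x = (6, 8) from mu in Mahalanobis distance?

Step 1 — centre the observation: (x - mu) = (3, 2).

Step 2 — invert Sigma. det(Sigma) = 15·17 - (-2)² = 251.
  Sigma^{-1} = (1/det) · [[d, -b], [-b, a]] = [[0.0677, 0.008],
 [0.008, 0.0598]].

Step 3 — form the quadratic (x - mu)^T · Sigma^{-1} · (x - mu):
  Sigma^{-1} · (x - mu) = (0.2191, 0.1434).
  (x - mu)^T · [Sigma^{-1} · (x - mu)] = (3)·(0.2191) + (2)·(0.1434) = 0.9442.

Step 4 — take square root: d = √(0.9442) ≈ 0.9717.

d(x, mu) = √(0.9442) ≈ 0.9717


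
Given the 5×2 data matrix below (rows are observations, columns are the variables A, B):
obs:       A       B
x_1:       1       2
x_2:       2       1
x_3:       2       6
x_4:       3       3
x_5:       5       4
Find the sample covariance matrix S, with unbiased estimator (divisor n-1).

Step 1 — column means:
  mean(A) = (1 + 2 + 2 + 3 + 5) / 5 = 13/5 = 2.6
  mean(B) = (2 + 1 + 6 + 3 + 4) / 5 = 16/5 = 3.2

Step 2 — sample covariance S[i,j] = (1/(n-1)) · Σ_k (x_{k,i} - mean_i) · (x_{k,j} - mean_j), with n-1 = 4.
  S[A,A] = ((-1.6)·(-1.6) + (-0.6)·(-0.6) + (-0.6)·(-0.6) + (0.4)·(0.4) + (2.4)·(2.4)) / 4 = 9.2/4 = 2.3
  S[A,B] = ((-1.6)·(-1.2) + (-0.6)·(-2.2) + (-0.6)·(2.8) + (0.4)·(-0.2) + (2.4)·(0.8)) / 4 = 3.4/4 = 0.85
  S[B,B] = ((-1.2)·(-1.2) + (-2.2)·(-2.2) + (2.8)·(2.8) + (-0.2)·(-0.2) + (0.8)·(0.8)) / 4 = 14.8/4 = 3.7

S is symmetric (S[j,i] = S[i,j]). Assembling:

S = [[2.3, 0.85],
 [0.85, 3.7]]


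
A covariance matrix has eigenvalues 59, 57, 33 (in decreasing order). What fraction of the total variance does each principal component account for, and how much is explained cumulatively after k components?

Step 1 — total variance = trace(Sigma) = Σ λ_i = 59 + 57 + 33 = 149.

Step 2 — fraction explained by component i = λ_i / Σ λ:
  PC1: 59/149 = 0.396
  PC2: 57/149 = 0.3826
  PC3: 33/149 = 0.2215

Step 3 — cumulative fraction after k components = (λ_1 + ... + λ_k) / Σ λ:
  k = 1: 59/149 = 0.396
  k = 2: (59 + 57)/149 = 116/149 = 0.7785
  k = 3: (59 + 57 + 33)/149 = 149/149 = 1

Summary (fraction, with percent):

explained: PC1 0.396 (39.6%), PC2 0.3826 (38.26%), PC3 0.2215 (22.15%);  cumulative: 0.396, 0.7785, 1


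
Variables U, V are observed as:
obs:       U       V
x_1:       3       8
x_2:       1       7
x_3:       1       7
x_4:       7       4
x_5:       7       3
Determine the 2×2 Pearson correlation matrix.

Step 1 — column means:
  mean(U) = (3 + 1 + 1 + 7 + 7) / 5 = 19/5 = 3.8
  mean(V) = (8 + 7 + 7 + 4 + 3) / 5 = 29/5 = 5.8

Step 2 — sample variances and covariances s[i,j] = (1/(n-1)) · Σ_k (x_{k,i} - mean_i) · (x_{k,j} - mean_j), with n-1 = 4:
  s[U,U] = ((-0.8)·(-0.8) + (-2.8)·(-2.8) + (-2.8)·(-2.8) + (3.2)·(3.2) + (3.2)·(3.2)) / 4 = 36.8/4 = 9.2
  s[U,V] = ((-0.8)·(2.2) + (-2.8)·(1.2) + (-2.8)·(1.2) + (3.2)·(-1.8) + (3.2)·(-2.8)) / 4 = -23.2/4 = -5.8
  s[V,V] = ((2.2)·(2.2) + (1.2)·(1.2) + (1.2)·(1.2) + (-1.8)·(-1.8) + (-2.8)·(-2.8)) / 4 = 18.8/4 = 4.7
  Sample standard deviations s_i = √(s[i,i]):
  s(U) = √(9.2) = 3.0332
  s(V) = √(4.7) = 2.1679

Step 3 — r_{ij} = s_{ij} / (s_i · s_j):
  r[U,U] = 1 (diagonal).
  r[U,V] = -5.8 / (3.0332 · 2.1679) = -5.8 / 6.5757 = -0.882
  r[V,V] = 1 (diagonal).

R is symmetric with unit diagonal. Assembling:

R = [[1, -0.882],
 [-0.882, 1]]


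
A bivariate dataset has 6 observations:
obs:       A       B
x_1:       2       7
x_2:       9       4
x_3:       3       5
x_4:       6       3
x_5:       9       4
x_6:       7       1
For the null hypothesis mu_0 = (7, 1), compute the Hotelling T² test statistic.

Step 1 — sample mean vector:
  mean(A) = (2 + 9 + 3 + 6 + 9 + 7) / 6 = 36/6 = 6
  mean(B) = (7 + 4 + 5 + 3 + 4 + 1) / 6 = 24/6 = 4
  x̄ = (6, 4),  deviation x̄ - mu_0 = (6, 4) - (7, 1) = (-1, 3).

Step 2 — sample covariance matrix, S[i,j] = (1/(n-1)) · Σ_k (x_{k,i} - mean_i) · (x_{k,j} - mean_j), divisor n-1 = 5:
  S[A,A] = ((-4)·(-4) + (3)·(3) + (-3)·(-3) + (0)·(0) + (3)·(3) + (1)·(1)) / 5 = 44/5 = 8.8
  S[A,B] = ((-4)·(3) + (3)·(0) + (-3)·(1) + (0)·(-1) + (3)·(0) + (1)·(-3)) / 5 = -18/5 = -3.6
  S[B,B] = ((3)·(3) + (0)·(0) + (1)·(1) + (-1)·(-1) + (0)·(0) + (-3)·(-3)) / 5 = 20/5 = 4
  S = [[8.8, -3.6],
 [-3.6, 4]].

Step 3 — invert S. det(S) = 8.8·4 - (-3.6)² = 22.24.
  S^{-1} = (1/det) · [[d, -b], [-b, a]] = [[0.1799, 0.1619],
 [0.1619, 0.3957]].

Step 4 — quadratic form (x̄ - mu_0)^T · S^{-1} · (x̄ - mu_0):
  S^{-1} · (x̄ - mu_0) = (0.3058, 1.0252),
  (x̄ - mu_0)^T · [...] = (-1)·(0.3058) + (3)·(1.0252) = 2.7698.

Step 5 — scale by n: T² = 6 · 2.7698 = 16.6187.

T² ≈ 16.6187


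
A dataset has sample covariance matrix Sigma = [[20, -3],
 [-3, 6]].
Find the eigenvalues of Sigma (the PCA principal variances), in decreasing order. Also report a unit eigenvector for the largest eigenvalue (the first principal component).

Step 1 — characteristic polynomial of 2×2 Sigma:
  det(Sigma - λI) = λ² - trace · λ + det = 0.
  trace = 20 + 6 = 26, det = 20·6 - (-3)² = 111.
Step 2 — discriminant:
  Δ = trace² - 4·det = 676 - 444 = 232.
Step 3 — eigenvalues:
  λ = (trace ± √Δ)/2 = (26 ± 15.2315)/2,
  λ_1 = 20.6158,  λ_2 = 5.3842.

Step 4 — unit eigenvector for λ_1: solve (Sigma - λ_1 I)v = 0. First row:
  (20 - 20.6158)·v_x + (-3)·v_y = 0, i.e. (-0.6158)·v_x + (-3)·v_y = 0,
  so v ∝ (b, λ_1 - a) = (-3, 0.6158); multiply by -1 so the first entry is positive: u = (3, -0.6158).
  ||u|| = √((3)² + (-0.6158)²) = √(9.3792) ≈ 3.0625,
  v_1 = u/||u|| ≈ (0.9796, -0.2011) (||v_1|| = 1).

λ_1 = 20.6158,  λ_2 = 5.3842;  v_1 ≈ (0.9796, -0.2011)


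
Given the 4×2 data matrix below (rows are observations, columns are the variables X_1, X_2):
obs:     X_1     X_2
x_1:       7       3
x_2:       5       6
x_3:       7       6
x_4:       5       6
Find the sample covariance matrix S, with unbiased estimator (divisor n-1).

Step 1 — column means:
  mean(X_1) = (7 + 5 + 7 + 5) / 4 = 24/4 = 6
  mean(X_2) = (3 + 6 + 6 + 6) / 4 = 21/4 = 5.25

Step 2 — sample covariance S[i,j] = (1/(n-1)) · Σ_k (x_{k,i} - mean_i) · (x_{k,j} - mean_j), with n-1 = 3.
  S[X_1,X_1] = ((1)·(1) + (-1)·(-1) + (1)·(1) + (-1)·(-1)) / 3 = 4/3 = 1.3333
  S[X_1,X_2] = ((1)·(-2.25) + (-1)·(0.75) + (1)·(0.75) + (-1)·(0.75)) / 3 = -3/3 = -1
  S[X_2,X_2] = ((-2.25)·(-2.25) + (0.75)·(0.75) + (0.75)·(0.75) + (0.75)·(0.75)) / 3 = 6.75/3 = 2.25

S is symmetric (S[j,i] = S[i,j]). Assembling:

S = [[1.3333, -1],
 [-1, 2.25]]


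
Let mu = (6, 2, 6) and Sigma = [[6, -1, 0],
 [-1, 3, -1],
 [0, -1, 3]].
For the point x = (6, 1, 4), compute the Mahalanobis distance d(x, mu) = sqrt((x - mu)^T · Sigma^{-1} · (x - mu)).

Step 1 — centre the observation: (x - mu) = (0, -1, -2).

Step 2 — invert Sigma (cofactor / det for 3×3, or solve directly):
  Sigma^{-1} = [[0.1778, 0.0667, 0.0222],
 [0.0667, 0.4, 0.1333],
 [0.0222, 0.1333, 0.3778]].

Step 3 — form the quadratic (x - mu)^T · Sigma^{-1} · (x - mu):
  Sigma^{-1} · (x - mu) = (-0.1111, -0.6667, -0.8889).
  (x - mu)^T · [Sigma^{-1} · (x - mu)] = (0)·(-0.1111) + (-1)·(-0.6667) + (-2)·(-0.8889) = 2.4444.

Step 4 — take square root: d = √(2.4444) ≈ 1.5635.

d(x, mu) = √(2.4444) ≈ 1.5635


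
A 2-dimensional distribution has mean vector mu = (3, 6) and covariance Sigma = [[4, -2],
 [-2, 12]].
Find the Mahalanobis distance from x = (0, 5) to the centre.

Step 1 — centre the observation: (x - mu) = (-3, -1).

Step 2 — invert Sigma. det(Sigma) = 4·12 - (-2)² = 44.
  Sigma^{-1} = (1/det) · [[d, -b], [-b, a]] = [[0.2727, 0.0455],
 [0.0455, 0.0909]].

Step 3 — form the quadratic (x - mu)^T · Sigma^{-1} · (x - mu):
  Sigma^{-1} · (x - mu) = (-0.8636, -0.2273).
  (x - mu)^T · [Sigma^{-1} · (x - mu)] = (-3)·(-0.8636) + (-1)·(-0.2273) = 2.8182.

Step 4 — take square root: d = √(2.8182) ≈ 1.6787.

d(x, mu) = √(2.8182) ≈ 1.6787


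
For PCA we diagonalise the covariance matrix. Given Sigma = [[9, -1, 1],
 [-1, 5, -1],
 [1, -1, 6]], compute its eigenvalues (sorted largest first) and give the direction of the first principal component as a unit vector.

Step 1 — characteristic polynomial p(λ) = det(λI - Sigma) = λ³ - tr·λ² + c_1·λ - det, where tr = trace, c_1 = sum of the principal 2×2 minors, det = det(Sigma):
  tr = 9 + 5 + 6 = 20,
  c_1 = (9·5 - (-1)²) + (9·6 - (1)²) + (5·6 - (-1)²) = 44 + 53 + 29 = 126,
  det = 9·(5·6 - (-1)²) - (-1)·((-1)·6 - (-1)·(1)) + (1)·((-1)·(-1) - 5·(1)) = 9·(29) - (-1)·(-5) + (1)·(-4) = 252.
  So p(λ) = λ³ - 20λ² + 126λ - 252.
Step 2 — look for an integer root (rational root theorem: any rational root is an integer divisor of 252). Testing λ = 6:
  p(6) = 216 - 720 + 756 - 252 = 0  ✓
  Dividing out (λ - 6): p(λ) = (λ - 6)(λ² - 14λ + 42).
Step 3 — remaining eigenvalues from the quadratic λ² - 14λ + 42 = 0:
  Δ = 14² - 4·42 = 196 - 168 = 28,  λ = (14 ± √28)/2 = (14 ± 5.2915)/2 ≈ 9.6458 or 4.3542.
  Sorted: λ_1 = 9.6458,  λ_2 = 6,  λ_3 = 4.3542  (check: sum = 20 = tr ✓).

Step 4 — unit eigenvector for λ_1 ≈ 9.6458: v spans the null space of (Sigma - λ_1 I), whose rows are
  r_1 = (-0.6458, -1, 1),  r_2 = (-1, -4.6458, -1),  r_3 = (1, -1, -3.6458).
  v is orthogonal to every row, so take v ∝ r_1 × r_2 = ((-1)·(-1) - (1)·(-4.6458), (1)·(-1) - (-0.6458)·(-1), (-0.6458)·(-4.6458) - (-1)·(-1)) ≈ (5.6458, -1.6458, 2).
  Let u = (5.6458, -1.6458, 2).
  ||u|| = √((5.6458)² + (-1.6458)² + (2)²) = √(38.583) ≈ 6.2115,  v_1 = u/||u|| ≈ (0.9089, -0.265, 0.322) (||v_1|| = 1).

λ_1 = 9.6458,  λ_2 = 6,  λ_3 = 4.3542;  v_1 ≈ (0.9089, -0.265, 0.322)


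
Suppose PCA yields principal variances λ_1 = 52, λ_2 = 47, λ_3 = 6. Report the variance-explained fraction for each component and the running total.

Step 1 — total variance = trace(Sigma) = Σ λ_i = 52 + 47 + 6 = 105.

Step 2 — fraction explained by component i = λ_i / Σ λ:
  PC1: 52/105 = 0.4952
  PC2: 47/105 = 0.4476
  PC3: 6/105 = 0.0571

Step 3 — cumulative fraction after k components = (λ_1 + ... + λ_k) / Σ λ:
  k = 1: 52/105 = 0.4952
  k = 2: (52 + 47)/105 = 99/105 = 0.9429
  k = 3: (52 + 47 + 6)/105 = 105/105 = 1

Summary (fraction, with percent):

explained: PC1 0.4952 (49.52%), PC2 0.4476 (44.76%), PC3 0.0571 (5.71%);  cumulative: 0.4952, 0.9429, 1


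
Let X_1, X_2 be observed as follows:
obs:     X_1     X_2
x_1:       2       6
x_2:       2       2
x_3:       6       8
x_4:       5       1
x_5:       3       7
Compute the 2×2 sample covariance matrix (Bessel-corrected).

Step 1 — column means:
  mean(X_1) = (2 + 2 + 6 + 5 + 3) / 5 = 18/5 = 3.6
  mean(X_2) = (6 + 2 + 8 + 1 + 7) / 5 = 24/5 = 4.8

Step 2 — sample covariance S[i,j] = (1/(n-1)) · Σ_k (x_{k,i} - mean_i) · (x_{k,j} - mean_j), with n-1 = 4.
  S[X_1,X_1] = ((-1.6)·(-1.6) + (-1.6)·(-1.6) + (2.4)·(2.4) + (1.4)·(1.4) + (-0.6)·(-0.6)) / 4 = 13.2/4 = 3.3
  S[X_1,X_2] = ((-1.6)·(1.2) + (-1.6)·(-2.8) + (2.4)·(3.2) + (1.4)·(-3.8) + (-0.6)·(2.2)) / 4 = 3.6/4 = 0.9
  S[X_2,X_2] = ((1.2)·(1.2) + (-2.8)·(-2.8) + (3.2)·(3.2) + (-3.8)·(-3.8) + (2.2)·(2.2)) / 4 = 38.8/4 = 9.7

S is symmetric (S[j,i] = S[i,j]). Assembling:

S = [[3.3, 0.9],
 [0.9, 9.7]]


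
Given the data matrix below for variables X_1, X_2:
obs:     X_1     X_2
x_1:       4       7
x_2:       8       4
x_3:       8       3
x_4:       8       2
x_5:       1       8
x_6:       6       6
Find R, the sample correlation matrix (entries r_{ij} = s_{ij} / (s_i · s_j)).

Step 1 — column means:
  mean(X_1) = (4 + 8 + 8 + 8 + 1 + 6) / 6 = 35/6 = 5.8333
  mean(X_2) = (7 + 4 + 3 + 2 + 8 + 6) / 6 = 30/6 = 5

Step 2 — sample variances and covariances s[i,j] = (1/(n-1)) · Σ_k (x_{k,i} - mean_i) · (x_{k,j} - mean_j), with n-1 = 5:
  s[X_1,X_1] = ((-1.8333)·(-1.8333) + (2.1667)·(2.1667) + (2.1667)·(2.1667) + (2.1667)·(2.1667) + (-4.8333)·(-4.8333) + (0.1667)·(0.1667)) / 5 = 40.8333/5 = 8.1667
  s[X_1,X_2] = ((-1.8333)·(2) + (2.1667)·(-1) + (2.1667)·(-2) + (2.1667)·(-3) + (-4.8333)·(3) + (0.1667)·(1)) / 5 = -31/5 = -6.2
  s[X_2,X_2] = ((2)·(2) + (-1)·(-1) + (-2)·(-2) + (-3)·(-3) + (3)·(3) + (1)·(1)) / 5 = 28/5 = 5.6
  Sample standard deviations s_i = √(s[i,i]):
  s(X_1) = √(8.1667) = 2.8577
  s(X_2) = √(5.6) = 2.3664

Step 3 — r_{ij} = s_{ij} / (s_i · s_j):
  r[X_1,X_1] = 1 (diagonal).
  r[X_1,X_2] = -6.2 / (2.8577 · 2.3664) = -6.2 / 6.7626 = -0.9168
  r[X_2,X_2] = 1 (diagonal).

R is symmetric with unit diagonal. Assembling:

R = [[1, -0.9168],
 [-0.9168, 1]]


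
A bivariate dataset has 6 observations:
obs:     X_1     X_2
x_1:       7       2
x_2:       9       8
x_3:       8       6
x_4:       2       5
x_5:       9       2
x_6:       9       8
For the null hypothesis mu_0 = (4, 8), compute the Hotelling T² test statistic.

Step 1 — sample mean vector:
  mean(X_1) = (7 + 9 + 8 + 2 + 9 + 9) / 6 = 44/6 = 7.3333
  mean(X_2) = (2 + 8 + 6 + 5 + 2 + 8) / 6 = 31/6 = 5.1667
  x̄ = (7.3333, 5.1667),  deviation x̄ - mu_0 = (7.3333, 5.1667) - (4, 8) = (3.3333, -2.8333).

Step 2 — sample covariance matrix, S[i,j] = (1/(n-1)) · Σ_k (x_{k,i} - mean_i) · (x_{k,j} - mean_j), divisor n-1 = 5:
  S[X_1,X_1] = ((-0.3333)·(-0.3333) + (1.6667)·(1.6667) + (0.6667)·(0.6667) + (-5.3333)·(-5.3333) + (1.6667)·(1.6667) + (1.6667)·(1.6667)) / 5 = 37.3333/5 = 7.4667
  S[X_1,X_2] = ((-0.3333)·(-3.1667) + (1.6667)·(2.8333) + (0.6667)·(0.8333) + (-5.3333)·(-0.1667) + (1.6667)·(-3.1667) + (1.6667)·(2.8333)) / 5 = 6.6667/5 = 1.3333
  S[X_2,X_2] = ((-3.1667)·(-3.1667) + (2.8333)·(2.8333) + (0.8333)·(0.8333) + (-0.1667)·(-0.1667) + (-3.1667)·(-3.1667) + (2.8333)·(2.8333)) / 5 = 36.8333/5 = 7.3667
  S = [[7.4667, 1.3333],
 [1.3333, 7.3667]].

Step 3 — invert S. det(S) = 7.4667·7.3667 - (1.3333)² = 53.2267.
  S^{-1} = (1/det) · [[d, -b], [-b, a]] = [[0.1384, -0.0251],
 [-0.0251, 0.1403]].

Step 4 — quadratic form (x̄ - mu_0)^T · S^{-1} · (x̄ - mu_0):
  S^{-1} · (x̄ - mu_0) = (0.5323, -0.481),
  (x̄ - mu_0)^T · [...] = (3.3333)·(0.5323) + (-2.8333)·(-0.481) = 3.1371.

Step 5 — scale by n: T² = 6 · 3.1371 = 18.8226.

T² ≈ 18.8226


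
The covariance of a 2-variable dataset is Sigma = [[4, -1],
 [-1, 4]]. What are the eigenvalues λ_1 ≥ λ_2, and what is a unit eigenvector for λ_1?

Step 1 — characteristic polynomial of 2×2 Sigma:
  det(Sigma - λI) = λ² - trace · λ + det = 0.
  trace = 4 + 4 = 8, det = 4·4 - (-1)² = 15.
Step 2 — discriminant:
  Δ = trace² - 4·det = 64 - 60 = 4.
Step 3 — eigenvalues:
  λ = (trace ± √Δ)/2 = (8 ± 2)/2,
  λ_1 = 5,  λ_2 = 3.

Step 4 — unit eigenvector for λ_1: solve (Sigma - λ_1 I)v = 0. First row:
  (4 - 5)·v_x + (-1)·v_y = 0, i.e. (-1)·v_x + (-1)·v_y = 0,
  so v ∝ (b, λ_1 - a) = (-1, 1); multiply by -1 so the first entry is positive: u = (1, -1).
  ||u|| = √((1)² + (-1)²) = √(2) ≈ 1.4142,
  v_1 = u/||u|| ≈ (0.7071, -0.7071) (||v_1|| = 1).

λ_1 = 5,  λ_2 = 3;  v_1 ≈ (0.7071, -0.7071)


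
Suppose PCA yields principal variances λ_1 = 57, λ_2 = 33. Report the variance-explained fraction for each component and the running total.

Step 1 — total variance = trace(Sigma) = Σ λ_i = 57 + 33 = 90.

Step 2 — fraction explained by component i = λ_i / Σ λ:
  PC1: 57/90 = 0.6333
  PC2: 33/90 = 0.3667

Step 3 — cumulative fraction after k components = (λ_1 + ... + λ_k) / Σ λ:
  k = 1: 57/90 = 0.6333
  k = 2: (57 + 33)/90 = 90/90 = 1

Summary (fraction, with percent):

explained: PC1 0.6333 (63.33%), PC2 0.3667 (36.67%);  cumulative: 0.6333, 1


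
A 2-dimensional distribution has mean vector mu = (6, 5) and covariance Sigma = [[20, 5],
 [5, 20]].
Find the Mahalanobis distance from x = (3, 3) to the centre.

Step 1 — centre the observation: (x - mu) = (-3, -2).

Step 2 — invert Sigma. det(Sigma) = 20·20 - (5)² = 375.
  Sigma^{-1} = (1/det) · [[d, -b], [-b, a]] = [[0.0533, -0.0133],
 [-0.0133, 0.0533]].

Step 3 — form the quadratic (x - mu)^T · Sigma^{-1} · (x - mu):
  Sigma^{-1} · (x - mu) = (-0.1333, -0.0667).
  (x - mu)^T · [Sigma^{-1} · (x - mu)] = (-3)·(-0.1333) + (-2)·(-0.0667) = 0.5333.

Step 4 — take square root: d = √(0.5333) ≈ 0.7303.

d(x, mu) = √(0.5333) ≈ 0.7303


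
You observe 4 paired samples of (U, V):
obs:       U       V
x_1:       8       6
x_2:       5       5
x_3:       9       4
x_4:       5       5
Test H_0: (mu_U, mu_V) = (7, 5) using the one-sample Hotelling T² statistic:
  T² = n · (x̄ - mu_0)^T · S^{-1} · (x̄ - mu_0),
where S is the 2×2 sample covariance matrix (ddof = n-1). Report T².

Step 1 — sample mean vector:
  mean(U) = (8 + 5 + 9 + 5) / 4 = 27/4 = 6.75
  mean(V) = (6 + 5 + 4 + 5) / 4 = 20/4 = 5
  x̄ = (6.75, 5),  deviation x̄ - mu_0 = (6.75, 5) - (7, 5) = (-0.25, 0).

Step 2 — sample covariance matrix, S[i,j] = (1/(n-1)) · Σ_k (x_{k,i} - mean_i) · (x_{k,j} - mean_j), divisor n-1 = 3:
  S[U,U] = ((1.25)·(1.25) + (-1.75)·(-1.75) + (2.25)·(2.25) + (-1.75)·(-1.75)) / 3 = 12.75/3 = 4.25
  S[U,V] = ((1.25)·(1) + (-1.75)·(0) + (2.25)·(-1) + (-1.75)·(0)) / 3 = -1/3 = -0.3333
  S[V,V] = ((1)·(1) + (0)·(0) + (-1)·(-1) + (0)·(0)) / 3 = 2/3 = 0.6667
  S = [[4.25, -0.3333],
 [-0.3333, 0.6667]].

Step 3 — invert S. det(S) = 4.25·0.6667 - (-0.3333)² = 2.7222.
  S^{-1} = (1/det) · [[d, -b], [-b, a]] = [[0.2449, 0.1224],
 [0.1224, 1.5612]].

Step 4 — quadratic form (x̄ - mu_0)^T · S^{-1} · (x̄ - mu_0):
  S^{-1} · (x̄ - mu_0) = (-0.0612, -0.0306),
  (x̄ - mu_0)^T · [...] = (-0.25)·(-0.0612) + (0)·(-0.0306) = 0.0153.

Step 5 — scale by n: T² = 4 · 0.0153 = 0.0612.

T² ≈ 0.0612


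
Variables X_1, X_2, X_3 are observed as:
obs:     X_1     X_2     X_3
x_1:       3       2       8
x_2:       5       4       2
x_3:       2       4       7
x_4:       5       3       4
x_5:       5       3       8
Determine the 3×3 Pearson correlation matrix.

Step 1 — column means:
  mean(X_1) = (3 + 5 + 2 + 5 + 5) / 5 = 20/5 = 4
  mean(X_2) = (2 + 4 + 4 + 3 + 3) / 5 = 16/5 = 3.2
  mean(X_3) = (8 + 2 + 7 + 4 + 8) / 5 = 29/5 = 5.8

Step 2 — sample variances and covariances s[i,j] = (1/(n-1)) · Σ_k (x_{k,i} - mean_i) · (x_{k,j} - mean_j), with n-1 = 4:
  s[X_1,X_1] = ((-1)·(-1) + (1)·(1) + (-2)·(-2) + (1)·(1) + (1)·(1)) / 4 = 8/4 = 2
  s[X_1,X_2] = ((-1)·(-1.2) + (1)·(0.8) + (-2)·(0.8) + (1)·(-0.2) + (1)·(-0.2)) / 4 = 0/4 = 0
  s[X_1,X_3] = ((-1)·(2.2) + (1)·(-3.8) + (-2)·(1.2) + (1)·(-1.8) + (1)·(2.2)) / 4 = -8/4 = -2
  s[X_2,X_2] = ((-1.2)·(-1.2) + (0.8)·(0.8) + (0.8)·(0.8) + (-0.2)·(-0.2) + (-0.2)·(-0.2)) / 4 = 2.8/4 = 0.7
  s[X_2,X_3] = ((-1.2)·(2.2) + (0.8)·(-3.8) + (0.8)·(1.2) + (-0.2)·(-1.8) + (-0.2)·(2.2)) / 4 = -4.8/4 = -1.2
  s[X_3,X_3] = ((2.2)·(2.2) + (-3.8)·(-3.8) + (1.2)·(1.2) + (-1.8)·(-1.8) + (2.2)·(2.2)) / 4 = 28.8/4 = 7.2
  Sample standard deviations s_i = √(s[i,i]):
  s(X_1) = √(2) = 1.4142
  s(X_2) = √(0.7) = 0.8367
  s(X_3) = √(7.2) = 2.6833

Step 3 — r_{ij} = s_{ij} / (s_i · s_j):
  r[X_1,X_1] = 1 (diagonal).
  r[X_1,X_2] = 0 / (1.4142 · 0.8367) = 0 / 1.1832 = 0
  r[X_1,X_3] = -2 / (1.4142 · 2.6833) = -2 / 3.7947 = -0.527
  r[X_2,X_2] = 1 (diagonal).
  r[X_2,X_3] = -1.2 / (0.8367 · 2.6833) = -1.2 / 2.245 = -0.5345
  r[X_3,X_3] = 1 (diagonal).

R is symmetric with unit diagonal. Assembling:

R = [[1, 0, -0.527],
 [0, 1, -0.5345],
 [-0.527, -0.5345, 1]]


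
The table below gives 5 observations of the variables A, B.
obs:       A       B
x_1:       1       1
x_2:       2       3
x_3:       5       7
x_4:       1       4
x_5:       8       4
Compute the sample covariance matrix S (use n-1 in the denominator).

Step 1 — column means:
  mean(A) = (1 + 2 + 5 + 1 + 8) / 5 = 17/5 = 3.4
  mean(B) = (1 + 3 + 7 + 4 + 4) / 5 = 19/5 = 3.8

Step 2 — sample covariance S[i,j] = (1/(n-1)) · Σ_k (x_{k,i} - mean_i) · (x_{k,j} - mean_j), with n-1 = 4.
  S[A,A] = ((-2.4)·(-2.4) + (-1.4)·(-1.4) + (1.6)·(1.6) + (-2.4)·(-2.4) + (4.6)·(4.6)) / 4 = 37.2/4 = 9.3
  S[A,B] = ((-2.4)·(-2.8) + (-1.4)·(-0.8) + (1.6)·(3.2) + (-2.4)·(0.2) + (4.6)·(0.2)) / 4 = 13.4/4 = 3.35
  S[B,B] = ((-2.8)·(-2.8) + (-0.8)·(-0.8) + (3.2)·(3.2) + (0.2)·(0.2) + (0.2)·(0.2)) / 4 = 18.8/4 = 4.7

S is symmetric (S[j,i] = S[i,j]). Assembling:

S = [[9.3, 3.35],
 [3.35, 4.7]]


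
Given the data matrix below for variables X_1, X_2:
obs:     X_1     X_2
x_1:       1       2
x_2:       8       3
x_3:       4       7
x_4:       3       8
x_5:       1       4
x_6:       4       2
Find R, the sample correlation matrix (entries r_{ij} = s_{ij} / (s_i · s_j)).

Step 1 — column means:
  mean(X_1) = (1 + 8 + 4 + 3 + 1 + 4) / 6 = 21/6 = 3.5
  mean(X_2) = (2 + 3 + 7 + 8 + 4 + 2) / 6 = 26/6 = 4.3333

Step 2 — sample variances and covariances s[i,j] = (1/(n-1)) · Σ_k (x_{k,i} - mean_i) · (x_{k,j} - mean_j), with n-1 = 5:
  s[X_1,X_1] = ((-2.5)·(-2.5) + (4.5)·(4.5) + (0.5)·(0.5) + (-0.5)·(-0.5) + (-2.5)·(-2.5) + (0.5)·(0.5)) / 5 = 33.5/5 = 6.7
  s[X_1,X_2] = ((-2.5)·(-2.3333) + (4.5)·(-1.3333) + (0.5)·(2.6667) + (-0.5)·(3.6667) + (-2.5)·(-0.3333) + (0.5)·(-2.3333)) / 5 = -1/5 = -0.2
  s[X_2,X_2] = ((-2.3333)·(-2.3333) + (-1.3333)·(-1.3333) + (2.6667)·(2.6667) + (3.6667)·(3.6667) + (-0.3333)·(-0.3333) + (-2.3333)·(-2.3333)) / 5 = 33.3333/5 = 6.6667
  Sample standard deviations s_i = √(s[i,i]):
  s(X_1) = √(6.7) = 2.5884
  s(X_2) = √(6.6667) = 2.582

Step 3 — r_{ij} = s_{ij} / (s_i · s_j):
  r[X_1,X_1] = 1 (diagonal).
  r[X_1,X_2] = -0.2 / (2.5884 · 2.582) = -0.2 / 6.6833 = -0.0299
  r[X_2,X_2] = 1 (diagonal).

R is symmetric with unit diagonal. Assembling:

R = [[1, -0.0299],
 [-0.0299, 1]]


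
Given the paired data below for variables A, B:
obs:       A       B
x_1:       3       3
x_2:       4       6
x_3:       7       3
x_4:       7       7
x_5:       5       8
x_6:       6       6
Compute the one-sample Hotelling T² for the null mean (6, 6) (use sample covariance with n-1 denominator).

Step 1 — sample mean vector:
  mean(A) = (3 + 4 + 7 + 7 + 5 + 6) / 6 = 32/6 = 5.3333
  mean(B) = (3 + 6 + 3 + 7 + 8 + 6) / 6 = 33/6 = 5.5
  x̄ = (5.3333, 5.5),  deviation x̄ - mu_0 = (5.3333, 5.5) - (6, 6) = (-0.6667, -0.5).

Step 2 — sample covariance matrix, S[i,j] = (1/(n-1)) · Σ_k (x_{k,i} - mean_i) · (x_{k,j} - mean_j), divisor n-1 = 5:
  S[A,A] = ((-2.3333)·(-2.3333) + (-1.3333)·(-1.3333) + (1.6667)·(1.6667) + (1.6667)·(1.6667) + (-0.3333)·(-0.3333) + (0.6667)·(0.6667)) / 5 = 13.3333/5 = 2.6667
  S[A,B] = ((-2.3333)·(-2.5) + (-1.3333)·(0.5) + (1.6667)·(-2.5) + (1.6667)·(1.5) + (-0.3333)·(2.5) + (0.6667)·(0.5)) / 5 = 3/5 = 0.6
  S[B,B] = ((-2.5)·(-2.5) + (0.5)·(0.5) + (-2.5)·(-2.5) + (1.5)·(1.5) + (2.5)·(2.5) + (0.5)·(0.5)) / 5 = 21.5/5 = 4.3
  S = [[2.6667, 0.6],
 [0.6, 4.3]].

Step 3 — invert S. det(S) = 2.6667·4.3 - (0.6)² = 11.1067.
  S^{-1} = (1/det) · [[d, -b], [-b, a]] = [[0.3872, -0.054],
 [-0.054, 0.2401]].

Step 4 — quadratic form (x̄ - mu_0)^T · S^{-1} · (x̄ - mu_0):
  S^{-1} · (x̄ - mu_0) = (-0.2311, -0.084),
  (x̄ - mu_0)^T · [...] = (-0.6667)·(-0.2311) + (-0.5)·(-0.084) = 0.1961.

Step 5 — scale by n: T² = 6 · 0.1961 = 1.1765.

T² ≈ 1.1765


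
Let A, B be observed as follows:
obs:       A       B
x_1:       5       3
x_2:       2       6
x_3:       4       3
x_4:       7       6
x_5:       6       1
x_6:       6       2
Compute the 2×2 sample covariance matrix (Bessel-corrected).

Step 1 — column means:
  mean(A) = (5 + 2 + 4 + 7 + 6 + 6) / 6 = 30/6 = 5
  mean(B) = (3 + 6 + 3 + 6 + 1 + 2) / 6 = 21/6 = 3.5

Step 2 — sample covariance S[i,j] = (1/(n-1)) · Σ_k (x_{k,i} - mean_i) · (x_{k,j} - mean_j), with n-1 = 5.
  S[A,A] = ((0)·(0) + (-3)·(-3) + (-1)·(-1) + (2)·(2) + (1)·(1) + (1)·(1)) / 5 = 16/5 = 3.2
  S[A,B] = ((0)·(-0.5) + (-3)·(2.5) + (-1)·(-0.5) + (2)·(2.5) + (1)·(-2.5) + (1)·(-1.5)) / 5 = -6/5 = -1.2
  S[B,B] = ((-0.5)·(-0.5) + (2.5)·(2.5) + (-0.5)·(-0.5) + (2.5)·(2.5) + (-2.5)·(-2.5) + (-1.5)·(-1.5)) / 5 = 21.5/5 = 4.3

S is symmetric (S[j,i] = S[i,j]). Assembling:

S = [[3.2, -1.2],
 [-1.2, 4.3]]


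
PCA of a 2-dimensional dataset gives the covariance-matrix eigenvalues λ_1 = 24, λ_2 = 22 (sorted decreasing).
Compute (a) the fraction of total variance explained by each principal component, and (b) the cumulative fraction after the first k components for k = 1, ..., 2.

Step 1 — total variance = trace(Sigma) = Σ λ_i = 24 + 22 = 46.

Step 2 — fraction explained by component i = λ_i / Σ λ:
  PC1: 24/46 = 0.5217
  PC2: 22/46 = 0.4783

Step 3 — cumulative fraction after k components = (λ_1 + ... + λ_k) / Σ λ:
  k = 1: 24/46 = 0.5217
  k = 2: (24 + 22)/46 = 46/46 = 1

Summary (fraction, with percent):

explained: PC1 0.5217 (52.17%), PC2 0.4783 (47.83%);  cumulative: 0.5217, 1


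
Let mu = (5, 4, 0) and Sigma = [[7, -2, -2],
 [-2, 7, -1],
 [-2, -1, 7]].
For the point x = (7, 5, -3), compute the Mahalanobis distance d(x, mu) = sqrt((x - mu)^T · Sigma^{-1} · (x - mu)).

Step 1 — centre the observation: (x - mu) = (2, 1, -3).

Step 2 — invert Sigma (cofactor / det for 3×3, or solve directly):
  Sigma^{-1} = [[0.1765, 0.0588, 0.0588],
 [0.0588, 0.1654, 0.0404],
 [0.0588, 0.0404, 0.1654]].

Step 3 — form the quadratic (x - mu)^T · Sigma^{-1} · (x - mu):
  Sigma^{-1} · (x - mu) = (0.2353, 0.1618, -0.3382).
  (x - mu)^T · [Sigma^{-1} · (x - mu)] = (2)·(0.2353) + (1)·(0.1618) + (-3)·(-0.3382) = 1.6471.

Step 4 — take square root: d = √(1.6471) ≈ 1.2834.

d(x, mu) = √(1.6471) ≈ 1.2834


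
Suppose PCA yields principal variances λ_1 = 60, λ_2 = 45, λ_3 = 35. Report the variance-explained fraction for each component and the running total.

Step 1 — total variance = trace(Sigma) = Σ λ_i = 60 + 45 + 35 = 140.

Step 2 — fraction explained by component i = λ_i / Σ λ:
  PC1: 60/140 = 0.4286
  PC2: 45/140 = 0.3214
  PC3: 35/140 = 0.25

Step 3 — cumulative fraction after k components = (λ_1 + ... + λ_k) / Σ λ:
  k = 1: 60/140 = 0.4286
  k = 2: (60 + 45)/140 = 105/140 = 0.75
  k = 3: (60 + 45 + 35)/140 = 140/140 = 1

Summary (fraction, with percent):

explained: PC1 0.4286 (42.86%), PC2 0.3214 (32.14%), PC3 0.25 (25%);  cumulative: 0.4286, 0.75, 1


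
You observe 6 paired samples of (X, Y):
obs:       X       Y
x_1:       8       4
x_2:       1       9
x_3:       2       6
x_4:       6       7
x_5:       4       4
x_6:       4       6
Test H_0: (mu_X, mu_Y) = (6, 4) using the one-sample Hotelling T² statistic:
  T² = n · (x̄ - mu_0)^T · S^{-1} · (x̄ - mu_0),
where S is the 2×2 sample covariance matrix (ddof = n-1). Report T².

Step 1 — sample mean vector:
  mean(X) = (8 + 1 + 2 + 6 + 4 + 4) / 6 = 25/6 = 4.1667
  mean(Y) = (4 + 9 + 6 + 7 + 4 + 6) / 6 = 36/6 = 6
  x̄ = (4.1667, 6),  deviation x̄ - mu_0 = (4.1667, 6) - (6, 4) = (-1.8333, 2).

Step 2 — sample covariance matrix, S[i,j] = (1/(n-1)) · Σ_k (x_{k,i} - mean_i) · (x_{k,j} - mean_j), divisor n-1 = 5:
  S[X,X] = ((3.8333)·(3.8333) + (-3.1667)·(-3.1667) + (-2.1667)·(-2.1667) + (1.8333)·(1.8333) + (-0.1667)·(-0.1667) + (-0.1667)·(-0.1667)) / 5 = 32.8333/5 = 6.5667
  S[X,Y] = ((3.8333)·(-2) + (-3.1667)·(3) + (-2.1667)·(0) + (1.8333)·(1) + (-0.1667)·(-2) + (-0.1667)·(0)) / 5 = -15/5 = -3
  S[Y,Y] = ((-2)·(-2) + (3)·(3) + (0)·(0) + (1)·(1) + (-2)·(-2) + (0)·(0)) / 5 = 18/5 = 3.6
  S = [[6.5667, -3],
 [-3, 3.6]].

Step 3 — invert S. det(S) = 6.5667·3.6 - (-3)² = 14.64.
  S^{-1} = (1/det) · [[d, -b], [-b, a]] = [[0.2459, 0.2049],
 [0.2049, 0.4485]].

Step 4 — quadratic form (x̄ - mu_0)^T · S^{-1} · (x̄ - mu_0):
  S^{-1} · (x̄ - mu_0) = (-0.041, 0.5214),
  (x̄ - mu_0)^T · [...] = (-1.8333)·(-0.041) + (2)·(0.5214) = 1.1179.

Step 5 — scale by n: T² = 6 · 1.1179 = 6.7077.

T² ≈ 6.7077


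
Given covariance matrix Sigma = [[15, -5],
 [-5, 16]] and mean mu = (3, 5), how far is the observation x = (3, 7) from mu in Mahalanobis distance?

Step 1 — centre the observation: (x - mu) = (0, 2).

Step 2 — invert Sigma. det(Sigma) = 15·16 - (-5)² = 215.
  Sigma^{-1} = (1/det) · [[d, -b], [-b, a]] = [[0.0744, 0.0233],
 [0.0233, 0.0698]].

Step 3 — form the quadratic (x - mu)^T · Sigma^{-1} · (x - mu):
  Sigma^{-1} · (x - mu) = (0.0465, 0.1395).
  (x - mu)^T · [Sigma^{-1} · (x - mu)] = (0)·(0.0465) + (2)·(0.1395) = 0.2791.

Step 4 — take square root: d = √(0.2791) ≈ 0.5283.

d(x, mu) = √(0.2791) ≈ 0.5283


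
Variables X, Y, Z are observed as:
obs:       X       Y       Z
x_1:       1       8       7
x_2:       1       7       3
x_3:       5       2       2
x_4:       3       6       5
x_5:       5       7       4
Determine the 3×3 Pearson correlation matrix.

Step 1 — column means:
  mean(X) = (1 + 1 + 5 + 3 + 5) / 5 = 15/5 = 3
  mean(Y) = (8 + 7 + 2 + 6 + 7) / 5 = 30/5 = 6
  mean(Z) = (7 + 3 + 2 + 5 + 4) / 5 = 21/5 = 4.2

Step 2 — sample variances and covariances s[i,j] = (1/(n-1)) · Σ_k (x_{k,i} - mean_i) · (x_{k,j} - mean_j), with n-1 = 4:
  s[X,X] = ((-2)·(-2) + (-2)·(-2) + (2)·(2) + (0)·(0) + (2)·(2)) / 4 = 16/4 = 4
  s[X,Y] = ((-2)·(2) + (-2)·(1) + (2)·(-4) + (0)·(0) + (2)·(1)) / 4 = -12/4 = -3
  s[X,Z] = ((-2)·(2.8) + (-2)·(-1.2) + (2)·(-2.2) + (0)·(0.8) + (2)·(-0.2)) / 4 = -8/4 = -2
  s[Y,Y] = ((2)·(2) + (1)·(1) + (-4)·(-4) + (0)·(0) + (1)·(1)) / 4 = 22/4 = 5.5
  s[Y,Z] = ((2)·(2.8) + (1)·(-1.2) + (-4)·(-2.2) + (0)·(0.8) + (1)·(-0.2)) / 4 = 13/4 = 3.25
  s[Z,Z] = ((2.8)·(2.8) + (-1.2)·(-1.2) + (-2.2)·(-2.2) + (0.8)·(0.8) + (-0.2)·(-0.2)) / 4 = 14.8/4 = 3.7
  Sample standard deviations s_i = √(s[i,i]):
  s(X) = √(4) = 2
  s(Y) = √(5.5) = 2.3452
  s(Z) = √(3.7) = 1.9235

Step 3 — r_{ij} = s_{ij} / (s_i · s_j):
  r[X,X] = 1 (diagonal).
  r[X,Y] = -3 / (2 · 2.3452) = -3 / 4.6904 = -0.6396
  r[X,Z] = -2 / (2 · 1.9235) = -2 / 3.8471 = -0.5199
  r[Y,Y] = 1 (diagonal).
  r[Y,Z] = 3.25 / (2.3452 · 1.9235) = 3.25 / 4.5111 = 0.7204
  r[Z,Z] = 1 (diagonal).

R is symmetric with unit diagonal. Assembling:

R = [[1, -0.6396, -0.5199],
 [-0.6396, 1, 0.7204],
 [-0.5199, 0.7204, 1]]


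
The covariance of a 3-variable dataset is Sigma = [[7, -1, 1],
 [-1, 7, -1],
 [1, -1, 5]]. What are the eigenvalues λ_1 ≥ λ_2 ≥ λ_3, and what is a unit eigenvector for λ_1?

Step 1 — characteristic polynomial p(λ) = det(λI - Sigma) = λ³ - tr·λ² + c_1·λ - det, where tr = trace, c_1 = sum of the principal 2×2 minors, det = det(Sigma):
  tr = 7 + 7 + 5 = 19,
  c_1 = (7·7 - (-1)²) + (7·5 - (1)²) + (7·5 - (-1)²) = 48 + 34 + 34 = 116,
  det = 7·(7·5 - (-1)²) - (-1)·((-1)·5 - (-1)·(1)) + (1)·((-1)·(-1) - 7·(1)) = 7·(34) - (-1)·(-4) + (1)·(-6) = 228.
  So p(λ) = λ³ - 19λ² + 116λ - 228.
Step 2 — look for an integer root (rational root theorem: any rational root is an integer divisor of 228). Testing λ = 6:
  p(6) = 216 - 684 + 696 - 228 = 0  ✓
  Dividing out (λ - 6): p(λ) = (λ - 6)(λ² - 13λ + 38).
Step 3 — remaining eigenvalues from the quadratic λ² - 13λ + 38 = 0:
  Δ = 13² - 4·38 = 169 - 152 = 17,  λ = (13 ± √17)/2 = (13 ± 4.1231)/2 ≈ 8.5616 or 4.4384.
  Sorted: λ_1 = 8.5616,  λ_2 = 6,  λ_3 = 4.4384  (check: sum = 19 = tr ✓).

Step 4 — unit eigenvector for λ_1 ≈ 8.5616: v spans the null space of (Sigma - λ_1 I), whose rows are
  r_1 = (-1.5616, -1, 1),  r_2 = (-1, -1.5616, -1),  r_3 = (1, -1, -3.5616).
  v is orthogonal to every row, so take v ∝ r_1 × r_2 = ((-1)·(-1) - (1)·(-1.5616), (1)·(-1) - (-1.5616)·(-1), (-1.5616)·(-1.5616) - (-1)·(-1)) ≈ (2.5616, -2.5616, 1.4384).
  Let u = (2.5616, -2.5616, 1.4384).
  ||u|| = √((2.5616)² + (-2.5616)² + (1.4384)²) = √(15.1922) ≈ 3.8977,  v_1 = u/||u|| ≈ (0.6572, -0.6572, 0.369) (||v_1|| = 1).

λ_1 = 8.5616,  λ_2 = 6,  λ_3 = 4.4384;  v_1 ≈ (0.6572, -0.6572, 0.369)


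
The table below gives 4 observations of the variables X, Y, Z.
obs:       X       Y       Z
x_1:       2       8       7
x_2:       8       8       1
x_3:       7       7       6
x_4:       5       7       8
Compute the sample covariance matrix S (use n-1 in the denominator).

Step 1 — column means:
  mean(X) = (2 + 8 + 7 + 5) / 4 = 22/4 = 5.5
  mean(Y) = (8 + 8 + 7 + 7) / 4 = 30/4 = 7.5
  mean(Z) = (7 + 1 + 6 + 8) / 4 = 22/4 = 5.5

Step 2 — sample covariance S[i,j] = (1/(n-1)) · Σ_k (x_{k,i} - mean_i) · (x_{k,j} - mean_j), with n-1 = 3.
  S[X,X] = ((-3.5)·(-3.5) + (2.5)·(2.5) + (1.5)·(1.5) + (-0.5)·(-0.5)) / 3 = 21/3 = 7
  S[X,Y] = ((-3.5)·(0.5) + (2.5)·(0.5) + (1.5)·(-0.5) + (-0.5)·(-0.5)) / 3 = -1/3 = -0.3333
  S[X,Z] = ((-3.5)·(1.5) + (2.5)·(-4.5) + (1.5)·(0.5) + (-0.5)·(2.5)) / 3 = -17/3 = -5.6667
  S[Y,Y] = ((0.5)·(0.5) + (0.5)·(0.5) + (-0.5)·(-0.5) + (-0.5)·(-0.5)) / 3 = 1/3 = 0.3333
  S[Y,Z] = ((0.5)·(1.5) + (0.5)·(-4.5) + (-0.5)·(0.5) + (-0.5)·(2.5)) / 3 = -3/3 = -1
  S[Z,Z] = ((1.5)·(1.5) + (-4.5)·(-4.5) + (0.5)·(0.5) + (2.5)·(2.5)) / 3 = 29/3 = 9.6667

S is symmetric (S[j,i] = S[i,j]). Assembling:

S = [[7, -0.3333, -5.6667],
 [-0.3333, 0.3333, -1],
 [-5.6667, -1, 9.6667]]


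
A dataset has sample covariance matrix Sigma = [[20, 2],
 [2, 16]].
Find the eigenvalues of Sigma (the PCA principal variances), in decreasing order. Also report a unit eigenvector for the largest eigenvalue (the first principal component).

Step 1 — characteristic polynomial of 2×2 Sigma:
  det(Sigma - λI) = λ² - trace · λ + det = 0.
  trace = 20 + 16 = 36, det = 20·16 - (2)² = 316.
Step 2 — discriminant:
  Δ = trace² - 4·det = 1296 - 1264 = 32.
Step 3 — eigenvalues:
  λ = (trace ± √Δ)/2 = (36 ± 5.6569)/2,
  λ_1 = 20.8284,  λ_2 = 15.1716.

Step 4 — unit eigenvector for λ_1: solve (Sigma - λ_1 I)v = 0. First row:
  (20 - 20.8284)·v_x + (2)·v_y = 0, i.e. (-0.8284)·v_x + (2)·v_y = 0,
  so v ∝ (b, λ_1 - a) = (2, 0.8284) = u.
  ||u|| = √((2)² + (0.8284)²) = √(4.6863) ≈ 2.1648,
  v_1 = u/||u|| ≈ (0.9239, 0.3827) (||v_1|| = 1).

λ_1 = 20.8284,  λ_2 = 15.1716;  v_1 ≈ (0.9239, 0.3827)


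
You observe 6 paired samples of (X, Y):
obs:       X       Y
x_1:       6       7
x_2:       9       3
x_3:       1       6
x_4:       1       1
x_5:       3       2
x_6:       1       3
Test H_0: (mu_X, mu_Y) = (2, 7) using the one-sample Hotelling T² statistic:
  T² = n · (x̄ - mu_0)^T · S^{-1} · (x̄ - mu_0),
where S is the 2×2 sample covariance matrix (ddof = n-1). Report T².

Step 1 — sample mean vector:
  mean(X) = (6 + 9 + 1 + 1 + 3 + 1) / 6 = 21/6 = 3.5
  mean(Y) = (7 + 3 + 6 + 1 + 2 + 3) / 6 = 22/6 = 3.6667
  x̄ = (3.5, 3.6667),  deviation x̄ - mu_0 = (3.5, 3.6667) - (2, 7) = (1.5, -3.3333).

Step 2 — sample covariance matrix, S[i,j] = (1/(n-1)) · Σ_k (x_{k,i} - mean_i) · (x_{k,j} - mean_j), divisor n-1 = 5:
  S[X,X] = ((2.5)·(2.5) + (5.5)·(5.5) + (-2.5)·(-2.5) + (-2.5)·(-2.5) + (-0.5)·(-0.5) + (-2.5)·(-2.5)) / 5 = 55.5/5 = 11.1
  S[X,Y] = ((2.5)·(3.3333) + (5.5)·(-0.6667) + (-2.5)·(2.3333) + (-2.5)·(-2.6667) + (-0.5)·(-1.6667) + (-2.5)·(-0.6667)) / 5 = 8/5 = 1.6
  S[Y,Y] = ((3.3333)·(3.3333) + (-0.6667)·(-0.6667) + (2.3333)·(2.3333) + (-2.6667)·(-2.6667) + (-1.6667)·(-1.6667) + (-0.6667)·(-0.6667)) / 5 = 27.3333/5 = 5.4667
  S = [[11.1, 1.6],
 [1.6, 5.4667]].

Step 3 — invert S. det(S) = 11.1·5.4667 - (1.6)² = 58.12.
  S^{-1} = (1/det) · [[d, -b], [-b, a]] = [[0.0941, -0.0275],
 [-0.0275, 0.191]].

Step 4 — quadratic form (x̄ - mu_0)^T · S^{-1} · (x̄ - mu_0):
  S^{-1} · (x̄ - mu_0) = (0.2329, -0.6779),
  (x̄ - mu_0)^T · [...] = (1.5)·(0.2329) + (-3.3333)·(-0.6779) = 2.609.

Step 5 — scale by n: T² = 6 · 2.609 = 15.6538.

T² ≈ 15.6538


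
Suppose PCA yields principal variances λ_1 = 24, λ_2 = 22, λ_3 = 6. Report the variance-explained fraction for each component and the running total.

Step 1 — total variance = trace(Sigma) = Σ λ_i = 24 + 22 + 6 = 52.

Step 2 — fraction explained by component i = λ_i / Σ λ:
  PC1: 24/52 = 0.4615
  PC2: 22/52 = 0.4231
  PC3: 6/52 = 0.1154

Step 3 — cumulative fraction after k components = (λ_1 + ... + λ_k) / Σ λ:
  k = 1: 24/52 = 0.4615
  k = 2: (24 + 22)/52 = 46/52 = 0.8846
  k = 3: (24 + 22 + 6)/52 = 52/52 = 1

Summary (fraction, with percent):

explained: PC1 0.4615 (46.15%), PC2 0.4231 (42.31%), PC3 0.1154 (11.54%);  cumulative: 0.4615, 0.8846, 1


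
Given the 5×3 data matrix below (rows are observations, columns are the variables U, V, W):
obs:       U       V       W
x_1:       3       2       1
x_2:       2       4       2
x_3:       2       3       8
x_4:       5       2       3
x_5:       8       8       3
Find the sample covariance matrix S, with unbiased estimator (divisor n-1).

Step 1 — column means:
  mean(U) = (3 + 2 + 2 + 5 + 8) / 5 = 20/5 = 4
  mean(V) = (2 + 4 + 3 + 2 + 8) / 5 = 19/5 = 3.8
  mean(W) = (1 + 2 + 8 + 3 + 3) / 5 = 17/5 = 3.4

Step 2 — sample covariance S[i,j] = (1/(n-1)) · Σ_k (x_{k,i} - mean_i) · (x_{k,j} - mean_j), with n-1 = 4.
  S[U,U] = ((-1)·(-1) + (-2)·(-2) + (-2)·(-2) + (1)·(1) + (4)·(4)) / 4 = 26/4 = 6.5
  S[U,V] = ((-1)·(-1.8) + (-2)·(0.2) + (-2)·(-0.8) + (1)·(-1.8) + (4)·(4.2)) / 4 = 18/4 = 4.5
  S[U,W] = ((-1)·(-2.4) + (-2)·(-1.4) + (-2)·(4.6) + (1)·(-0.4) + (4)·(-0.4)) / 4 = -6/4 = -1.5
  S[V,V] = ((-1.8)·(-1.8) + (0.2)·(0.2) + (-0.8)·(-0.8) + (-1.8)·(-1.8) + (4.2)·(4.2)) / 4 = 24.8/4 = 6.2
  S[V,W] = ((-1.8)·(-2.4) + (0.2)·(-1.4) + (-0.8)·(4.6) + (-1.8)·(-0.4) + (4.2)·(-0.4)) / 4 = -0.6/4 = -0.15
  S[W,W] = ((-2.4)·(-2.4) + (-1.4)·(-1.4) + (4.6)·(4.6) + (-0.4)·(-0.4) + (-0.4)·(-0.4)) / 4 = 29.2/4 = 7.3

S is symmetric (S[j,i] = S[i,j]). Assembling:

S = [[6.5, 4.5, -1.5],
 [4.5, 6.2, -0.15],
 [-1.5, -0.15, 7.3]]


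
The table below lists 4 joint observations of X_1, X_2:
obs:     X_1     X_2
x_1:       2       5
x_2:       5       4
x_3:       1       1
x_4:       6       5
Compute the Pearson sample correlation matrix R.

Step 1 — column means:
  mean(X_1) = (2 + 5 + 1 + 6) / 4 = 14/4 = 3.5
  mean(X_2) = (5 + 4 + 1 + 5) / 4 = 15/4 = 3.75

Step 2 — sample variances and covariances s[i,j] = (1/(n-1)) · Σ_k (x_{k,i} - mean_i) · (x_{k,j} - mean_j), with n-1 = 3:
  s[X_1,X_1] = ((-1.5)·(-1.5) + (1.5)·(1.5) + (-2.5)·(-2.5) + (2.5)·(2.5)) / 3 = 17/3 = 5.6667
  s[X_1,X_2] = ((-1.5)·(1.25) + (1.5)·(0.25) + (-2.5)·(-2.75) + (2.5)·(1.25)) / 3 = 8.5/3 = 2.8333
  s[X_2,X_2] = ((1.25)·(1.25) + (0.25)·(0.25) + (-2.75)·(-2.75) + (1.25)·(1.25)) / 3 = 10.75/3 = 3.5833
  Sample standard deviations s_i = √(s[i,i]):
  s(X_1) = √(5.6667) = 2.3805
  s(X_2) = √(3.5833) = 1.893

Step 3 — r_{ij} = s_{ij} / (s_i · s_j):
  r[X_1,X_1] = 1 (diagonal).
  r[X_1,X_2] = 2.8333 / (2.3805 · 1.893) = 2.8333 / 4.5062 = 0.6288
  r[X_2,X_2] = 1 (diagonal).

R is symmetric with unit diagonal. Assembling:

R = [[1, 0.6288],
 [0.6288, 1]]


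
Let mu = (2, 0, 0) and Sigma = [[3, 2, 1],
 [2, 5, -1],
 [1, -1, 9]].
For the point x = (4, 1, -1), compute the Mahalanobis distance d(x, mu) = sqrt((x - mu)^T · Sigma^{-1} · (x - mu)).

Step 1 — centre the observation: (x - mu) = (2, 1, -1).

Step 2 — invert Sigma (cofactor / det for 3×3, or solve directly):
  Sigma^{-1} = [[0.5057, -0.2184, -0.0805],
 [-0.2184, 0.2989, 0.0575],
 [-0.0805, 0.0575, 0.1264]].

Step 3 — form the quadratic (x - mu)^T · Sigma^{-1} · (x - mu):
  Sigma^{-1} · (x - mu) = (0.8736, -0.1954, -0.2299).
  (x - mu)^T · [Sigma^{-1} · (x - mu)] = (2)·(0.8736) + (1)·(-0.1954) + (-1)·(-0.2299) = 1.7816.

Step 4 — take square root: d = √(1.7816) ≈ 1.3348.

d(x, mu) = √(1.7816) ≈ 1.3348


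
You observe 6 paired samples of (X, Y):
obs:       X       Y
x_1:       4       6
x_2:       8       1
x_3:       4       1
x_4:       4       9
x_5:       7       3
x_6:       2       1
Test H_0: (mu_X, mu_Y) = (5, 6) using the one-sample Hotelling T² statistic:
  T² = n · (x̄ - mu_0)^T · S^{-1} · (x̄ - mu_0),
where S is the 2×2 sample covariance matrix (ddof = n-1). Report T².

Step 1 — sample mean vector:
  mean(X) = (4 + 8 + 4 + 4 + 7 + 2) / 6 = 29/6 = 4.8333
  mean(Y) = (6 + 1 + 1 + 9 + 3 + 1) / 6 = 21/6 = 3.5
  x̄ = (4.8333, 3.5),  deviation x̄ - mu_0 = (4.8333, 3.5) - (5, 6) = (-0.1667, -2.5).

Step 2 — sample covariance matrix, S[i,j] = (1/(n-1)) · Σ_k (x_{k,i} - mean_i) · (x_{k,j} - mean_j), divisor n-1 = 5:
  S[X,X] = ((-0.8333)·(-0.8333) + (3.1667)·(3.1667) + (-0.8333)·(-0.8333) + (-0.8333)·(-0.8333) + (2.1667)·(2.1667) + (-2.8333)·(-2.8333)) / 5 = 24.8333/5 = 4.9667
  S[X,Y] = ((-0.8333)·(2.5) + (3.1667)·(-2.5) + (-0.8333)·(-2.5) + (-0.8333)·(5.5) + (2.1667)·(-0.5) + (-2.8333)·(-2.5)) / 5 = -6.5/5 = -1.3
  S[Y,Y] = ((2.5)·(2.5) + (-2.5)·(-2.5) + (-2.5)·(-2.5) + (5.5)·(5.5) + (-0.5)·(-0.5) + (-2.5)·(-2.5)) / 5 = 55.5/5 = 11.1
  S = [[4.9667, -1.3],
 [-1.3, 11.1]].

Step 3 — invert S. det(S) = 4.9667·11.1 - (-1.3)² = 53.44.
  S^{-1} = (1/det) · [[d, -b], [-b, a]] = [[0.2077, 0.0243],
 [0.0243, 0.0929]].

Step 4 — quadratic form (x̄ - mu_0)^T · S^{-1} · (x̄ - mu_0):
  S^{-1} · (x̄ - mu_0) = (-0.0954, -0.2364),
  (x̄ - mu_0)^T · [...] = (-0.1667)·(-0.0954) + (-2.5)·(-0.2364) = 0.6069.

Step 5 — scale by n: T² = 6 · 0.6069 = 3.6415.

T² ≈ 3.6415
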